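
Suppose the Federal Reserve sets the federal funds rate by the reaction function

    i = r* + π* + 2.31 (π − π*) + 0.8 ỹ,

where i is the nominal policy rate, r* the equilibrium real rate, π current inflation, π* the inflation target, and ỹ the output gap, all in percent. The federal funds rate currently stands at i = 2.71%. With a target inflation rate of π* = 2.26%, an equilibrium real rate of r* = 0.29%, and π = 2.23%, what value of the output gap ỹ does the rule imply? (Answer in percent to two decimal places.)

0.29%

0.8 ỹ = 2.71 − 0.29 − 2.26 − 2.31 × (2.23 − 2.26) = 0.2293
ỹ = 0.2293 / 0.8 = 0.29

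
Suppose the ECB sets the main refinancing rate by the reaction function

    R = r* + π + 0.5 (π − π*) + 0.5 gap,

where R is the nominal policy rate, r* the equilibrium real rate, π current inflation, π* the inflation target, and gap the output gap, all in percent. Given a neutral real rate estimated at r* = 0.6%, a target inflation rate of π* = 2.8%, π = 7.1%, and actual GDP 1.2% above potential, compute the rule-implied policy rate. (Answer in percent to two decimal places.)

10.45%

Output 1.2% above potential → gap = 1.2.
R = 0.6 + 7.1 + 0.5 × (7.1 − 2.8) + 0.5 × 1.2
   = 0.6 + 7.1 + 2.15 + 0.6 = 10.45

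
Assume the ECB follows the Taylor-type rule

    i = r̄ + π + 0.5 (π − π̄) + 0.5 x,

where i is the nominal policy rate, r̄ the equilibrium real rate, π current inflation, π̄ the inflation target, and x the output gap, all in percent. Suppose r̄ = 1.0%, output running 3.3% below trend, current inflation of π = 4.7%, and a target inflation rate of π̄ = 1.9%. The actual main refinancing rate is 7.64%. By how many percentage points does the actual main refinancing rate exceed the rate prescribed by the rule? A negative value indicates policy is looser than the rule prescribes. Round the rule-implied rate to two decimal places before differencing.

Output 3.3% below potential → x = -3.3.
i = 1.0 + 4.7 + 0.5 × (4.7 − 1.9) + 0.5 × (-3.3)
   = 1.0 + 4.7 + 1.4 − 1.65 = 5.45
Deviation = 7.64 − 5.45 = 2.19 pp.

2.19 pp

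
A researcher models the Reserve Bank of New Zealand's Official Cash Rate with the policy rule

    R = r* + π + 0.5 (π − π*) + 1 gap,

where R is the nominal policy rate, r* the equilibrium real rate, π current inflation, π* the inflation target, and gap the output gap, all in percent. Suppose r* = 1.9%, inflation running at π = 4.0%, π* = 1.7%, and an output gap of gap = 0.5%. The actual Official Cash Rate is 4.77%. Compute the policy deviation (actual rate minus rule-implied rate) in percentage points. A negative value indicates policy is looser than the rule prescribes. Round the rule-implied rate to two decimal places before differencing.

R = 1.9 + 4.0 + 0.5 × (4.0 − 1.7) + 1 × 0.5
   = 1.9 + 4 + 1.15 + 0.5 = 7.55
Deviation = 4.77 − 7.55 = -2.78 pp.

-2.78 pp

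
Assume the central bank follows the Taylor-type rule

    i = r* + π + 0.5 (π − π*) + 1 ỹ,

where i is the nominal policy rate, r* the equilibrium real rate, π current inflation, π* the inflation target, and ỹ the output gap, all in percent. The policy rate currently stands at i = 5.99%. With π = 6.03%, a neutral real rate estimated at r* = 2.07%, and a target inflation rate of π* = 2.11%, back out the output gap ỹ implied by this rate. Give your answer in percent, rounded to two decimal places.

1 ỹ = 5.99 − 2.07 − 6.03 − 0.5 × (6.03 − 2.11) = -4.07
ỹ = -4.07 / 1 = -4.07

-4.07%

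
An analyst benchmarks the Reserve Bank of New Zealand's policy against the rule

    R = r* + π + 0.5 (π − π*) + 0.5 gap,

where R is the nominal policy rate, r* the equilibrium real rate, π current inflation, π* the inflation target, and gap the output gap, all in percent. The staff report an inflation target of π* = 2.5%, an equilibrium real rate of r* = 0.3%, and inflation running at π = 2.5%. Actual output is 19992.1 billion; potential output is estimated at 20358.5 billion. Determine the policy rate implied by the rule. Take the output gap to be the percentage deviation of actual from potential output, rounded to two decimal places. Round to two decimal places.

1.90%

Output gap = 100 × (19992.1 − 20358.5) / 20358.5 = -1.80%.
R = 0.30 + 2.50 + 0.5 × (2.50 − 2.50) + 0.5 × (-1.80)
   = 0.30 + 2.5 + 0 − 0.9 = 1.90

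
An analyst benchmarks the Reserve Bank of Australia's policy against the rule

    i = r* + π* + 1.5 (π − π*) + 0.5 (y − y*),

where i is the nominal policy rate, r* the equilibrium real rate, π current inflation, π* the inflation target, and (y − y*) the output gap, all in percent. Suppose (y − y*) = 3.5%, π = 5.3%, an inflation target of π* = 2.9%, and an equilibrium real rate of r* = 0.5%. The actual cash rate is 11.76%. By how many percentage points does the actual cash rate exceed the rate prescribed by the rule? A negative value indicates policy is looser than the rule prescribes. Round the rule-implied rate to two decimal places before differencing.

3.01 pp

i = 0.5 + 2.9 + 1.5 × (5.3 − 2.9) + 0.5 × 3.5
   = 0.5 + 2.9 + 3.6 + 1.75 = 8.75
Deviation = 11.76 − 8.75 = 3.01 pp.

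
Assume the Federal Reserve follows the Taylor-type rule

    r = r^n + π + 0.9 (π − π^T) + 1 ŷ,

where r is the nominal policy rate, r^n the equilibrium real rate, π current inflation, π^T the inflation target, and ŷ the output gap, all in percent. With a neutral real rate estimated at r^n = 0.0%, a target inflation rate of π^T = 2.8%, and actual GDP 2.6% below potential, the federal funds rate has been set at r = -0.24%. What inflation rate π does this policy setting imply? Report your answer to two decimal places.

Output 2.6% below potential → ŷ = -2.6.
Collecting π: r = r^n + (1 + 0.9) π − 0.9 π^T + 1 ŷ
1.9 π = -0.24 − 0.0 + 0.9 × 2.8 − 1 × (-2.6) = 4.88
π = 4.88 / 1.9 = 2.57

2.57%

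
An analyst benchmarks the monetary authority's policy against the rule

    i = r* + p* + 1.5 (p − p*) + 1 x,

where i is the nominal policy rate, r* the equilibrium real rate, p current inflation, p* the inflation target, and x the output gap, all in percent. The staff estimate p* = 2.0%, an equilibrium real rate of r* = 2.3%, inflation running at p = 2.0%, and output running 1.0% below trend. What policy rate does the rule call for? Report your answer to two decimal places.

Output 1.0% below potential → x = -1.0.
i = 2.3 + 2.0 + 1.5 × (2.0 − 2.0) + 1 × (-1.0)
   = 2.3 + 2 + 0 − 1 = 3.30

3.30%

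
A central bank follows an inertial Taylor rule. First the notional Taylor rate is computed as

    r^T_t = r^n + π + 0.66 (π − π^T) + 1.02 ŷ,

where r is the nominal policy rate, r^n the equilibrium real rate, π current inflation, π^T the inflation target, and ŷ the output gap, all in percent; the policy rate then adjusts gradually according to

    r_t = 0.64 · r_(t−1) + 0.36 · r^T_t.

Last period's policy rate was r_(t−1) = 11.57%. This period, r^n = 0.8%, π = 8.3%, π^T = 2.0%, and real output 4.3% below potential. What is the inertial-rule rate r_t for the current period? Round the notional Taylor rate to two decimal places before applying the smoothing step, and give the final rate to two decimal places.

Output 4.3% below potential → ŷ = -4.3.
r^T_t = 0.8 + 8.3 + 0.66 × (8.3 − 2.0) + 1.02 × (-4.3)
   = 0.8 + 8.3 + 4.158 − 4.386 = 8.87
r_t = 0.64 × 11.57 + 0.36 × 8.87 = 7.4048 + 3.1932 = 10.60

10.60%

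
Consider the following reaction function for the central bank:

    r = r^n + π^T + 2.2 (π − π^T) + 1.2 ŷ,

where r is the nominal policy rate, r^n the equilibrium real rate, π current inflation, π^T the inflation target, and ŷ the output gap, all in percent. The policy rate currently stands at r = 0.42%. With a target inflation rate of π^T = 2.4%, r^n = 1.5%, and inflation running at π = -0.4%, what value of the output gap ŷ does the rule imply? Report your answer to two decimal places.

2.23%

1.2 ŷ = 0.42 − 1.5 − 2.4 − 2.2 × ((-0.4) − 2.4) = 2.68
ŷ = 2.68 / 1.2 = 2.23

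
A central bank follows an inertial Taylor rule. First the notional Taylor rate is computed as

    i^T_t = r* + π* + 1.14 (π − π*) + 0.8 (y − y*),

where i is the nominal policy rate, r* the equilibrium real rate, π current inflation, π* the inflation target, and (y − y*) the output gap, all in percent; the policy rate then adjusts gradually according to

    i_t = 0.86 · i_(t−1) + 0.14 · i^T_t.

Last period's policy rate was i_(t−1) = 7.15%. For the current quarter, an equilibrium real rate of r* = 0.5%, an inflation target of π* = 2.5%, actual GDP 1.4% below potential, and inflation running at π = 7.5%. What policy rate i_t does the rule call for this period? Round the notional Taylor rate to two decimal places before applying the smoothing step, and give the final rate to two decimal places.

Output 1.4% below potential → (y − y*) = -1.4.
i^T_t = 0.5 + 2.5 + 1.14 × (7.5 − 2.5) + 0.8 × (-1.4)
   = 0.5 + 2.5 + 5.7 − 1.12 = 7.58
i_t = 0.86 × 7.15 + 0.14 × 7.58 = 6.149 + 1.0612 = 7.21

7.21%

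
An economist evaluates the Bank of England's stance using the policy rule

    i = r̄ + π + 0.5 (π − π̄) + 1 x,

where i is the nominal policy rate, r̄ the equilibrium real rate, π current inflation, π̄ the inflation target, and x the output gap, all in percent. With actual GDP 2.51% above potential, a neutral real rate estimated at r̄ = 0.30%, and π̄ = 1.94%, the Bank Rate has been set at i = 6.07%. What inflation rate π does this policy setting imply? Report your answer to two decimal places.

2.82%

Output 2.51% above potential → x = 2.51.
Collecting π: i = r̄ + (1 + 0.5) π − 0.5 π̄ + 1 x
1.5 π = 6.07 − 0.30 + 0.5 × 1.94 − 1 × 2.51 = 4.23
π = 4.23 / 1.5 = 2.82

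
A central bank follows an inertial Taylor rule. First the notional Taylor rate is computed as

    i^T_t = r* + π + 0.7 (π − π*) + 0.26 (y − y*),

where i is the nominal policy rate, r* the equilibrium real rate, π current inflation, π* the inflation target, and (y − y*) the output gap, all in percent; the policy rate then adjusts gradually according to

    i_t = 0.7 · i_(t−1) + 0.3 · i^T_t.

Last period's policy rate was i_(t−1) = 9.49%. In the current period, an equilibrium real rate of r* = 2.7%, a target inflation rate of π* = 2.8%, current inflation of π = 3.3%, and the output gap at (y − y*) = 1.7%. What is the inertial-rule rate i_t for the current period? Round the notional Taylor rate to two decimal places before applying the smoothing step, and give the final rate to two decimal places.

8.68%

i^T_t = 2.7 + 3.3 + 0.7 × (3.3 − 2.8) + 0.26 × 1.7
   = 2.7 + 3.3 + 0.35 + 0.442 = 6.79
i_t = 0.7 × 9.49 + 0.3 × 6.79 = 6.643 + 2.037 = 8.68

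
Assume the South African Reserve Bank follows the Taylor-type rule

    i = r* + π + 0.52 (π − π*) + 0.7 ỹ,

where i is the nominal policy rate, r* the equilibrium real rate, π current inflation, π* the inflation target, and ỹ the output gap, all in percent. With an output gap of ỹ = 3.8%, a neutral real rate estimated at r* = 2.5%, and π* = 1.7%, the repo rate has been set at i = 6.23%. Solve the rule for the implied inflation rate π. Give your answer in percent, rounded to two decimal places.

Collecting π: i = r* + (1 + 0.52) π − 0.52 π* + 0.7 ỹ
1.52 π = 6.23 − 2.5 + 0.52 × 1.7 − 0.7 × 3.8 = 1.954
π = 1.954 / 1.52 = 1.29

1.29%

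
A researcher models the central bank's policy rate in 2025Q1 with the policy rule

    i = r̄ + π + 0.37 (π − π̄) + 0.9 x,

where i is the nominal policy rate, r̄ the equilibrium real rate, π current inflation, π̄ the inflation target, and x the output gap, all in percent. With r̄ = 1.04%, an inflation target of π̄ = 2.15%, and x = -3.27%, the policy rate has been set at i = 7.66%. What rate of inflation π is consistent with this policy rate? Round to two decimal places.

Collecting π: i = r̄ + (1 + 0.37) π − 0.37 π̄ + 0.9 x
1.37 π = 7.66 − 1.04 + 0.37 × 2.15 − 0.9 × (-3.27) = 10.3585
π = 10.3585 / 1.37 = 7.56

7.56%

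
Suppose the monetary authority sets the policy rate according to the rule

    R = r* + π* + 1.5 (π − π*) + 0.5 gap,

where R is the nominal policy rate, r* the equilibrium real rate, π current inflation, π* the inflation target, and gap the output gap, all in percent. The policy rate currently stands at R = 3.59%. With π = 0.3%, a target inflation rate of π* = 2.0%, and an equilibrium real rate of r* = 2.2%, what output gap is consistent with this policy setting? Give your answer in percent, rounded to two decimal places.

0.5 gap = 3.59 − 2.2 − 2.0 − 1.5 × (0.3 − 2.0) = 1.94
gap = 1.94 / 0.5 = 3.88

3.88%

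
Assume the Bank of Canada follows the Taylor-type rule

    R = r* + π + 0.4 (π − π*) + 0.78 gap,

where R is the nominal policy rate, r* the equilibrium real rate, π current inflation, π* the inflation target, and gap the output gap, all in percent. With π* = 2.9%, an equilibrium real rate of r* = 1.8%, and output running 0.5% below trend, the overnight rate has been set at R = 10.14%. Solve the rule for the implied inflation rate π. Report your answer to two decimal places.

Output 0.5% below potential → gap = -0.5.
Collecting π: R = r* + (1 + 0.4) π − 0.4 π* + 0.78 gap
1.4 π = 10.14 − 1.8 + 0.4 × 2.9 − 0.78 × (-0.5) = 9.89
π = 9.89 / 1.4 = 7.06

7.06%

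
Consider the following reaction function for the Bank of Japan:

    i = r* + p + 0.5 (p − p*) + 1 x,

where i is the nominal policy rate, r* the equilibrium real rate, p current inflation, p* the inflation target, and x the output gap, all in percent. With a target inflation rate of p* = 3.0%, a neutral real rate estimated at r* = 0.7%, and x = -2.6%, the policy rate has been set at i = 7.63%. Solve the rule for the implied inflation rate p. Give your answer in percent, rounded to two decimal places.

Collecting p: i = r* + (1 + 0.5) p − 0.5 p* + 1 x
1.5 p = 7.63 − 0.7 + 0.5 × 3.0 − 1 × (-2.6) = 11.03
p = 11.03 / 1.5 = 7.35

7.35%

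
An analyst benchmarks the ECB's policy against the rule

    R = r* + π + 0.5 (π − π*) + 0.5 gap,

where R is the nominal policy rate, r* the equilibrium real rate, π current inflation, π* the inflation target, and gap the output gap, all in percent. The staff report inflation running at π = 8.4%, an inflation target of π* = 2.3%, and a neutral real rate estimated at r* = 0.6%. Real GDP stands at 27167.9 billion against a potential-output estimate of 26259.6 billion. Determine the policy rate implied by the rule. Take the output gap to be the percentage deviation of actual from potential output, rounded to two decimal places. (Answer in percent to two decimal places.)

Output gap = 100 × (27167.9 − 26259.6) / 26259.6 = 3.46%.
R = 0.60 + 8.40 + 0.5 × (8.40 − 2.30) + 0.5 × 3.46
   = 0.60 + 8.4 + 3.05 + 1.73 = 13.78

13.78%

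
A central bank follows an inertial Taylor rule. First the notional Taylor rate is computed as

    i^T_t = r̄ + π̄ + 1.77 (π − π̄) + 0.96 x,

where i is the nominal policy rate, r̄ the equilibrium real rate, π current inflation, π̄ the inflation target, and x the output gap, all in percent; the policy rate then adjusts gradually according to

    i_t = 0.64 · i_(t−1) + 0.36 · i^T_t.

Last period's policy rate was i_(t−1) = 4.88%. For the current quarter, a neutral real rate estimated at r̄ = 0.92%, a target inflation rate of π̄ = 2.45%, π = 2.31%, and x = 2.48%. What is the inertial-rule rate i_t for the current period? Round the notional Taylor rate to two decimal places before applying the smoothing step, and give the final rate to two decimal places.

i^T_t = 0.92 + 2.45 + 1.77 × (2.31 − 2.45) + 0.96 × 2.48
   = 0.92 + 2.45 − 0.2478 + 2.3808 = 5.50
i_t = 0.64 × 4.88 + 0.36 × 5.50 = 3.1232 + 1.98 = 5.10

5.10%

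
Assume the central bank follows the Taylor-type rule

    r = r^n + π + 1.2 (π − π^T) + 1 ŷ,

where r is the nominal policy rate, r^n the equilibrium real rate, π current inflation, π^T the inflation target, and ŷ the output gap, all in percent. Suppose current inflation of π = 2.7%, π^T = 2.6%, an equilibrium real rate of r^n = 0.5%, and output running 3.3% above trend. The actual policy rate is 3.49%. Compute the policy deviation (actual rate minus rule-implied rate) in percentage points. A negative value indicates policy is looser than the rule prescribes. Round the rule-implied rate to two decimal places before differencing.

-3.13 pp

Output 3.3% above potential → ŷ = 3.3.
r = 0.5 + 2.7 + 1.2 × (2.7 − 2.6) + 1 × 3.3
   = 0.5 + 2.7 + 0.12 + 3.3 = 6.62
Deviation = 3.49 − 6.62 = -3.13 pp.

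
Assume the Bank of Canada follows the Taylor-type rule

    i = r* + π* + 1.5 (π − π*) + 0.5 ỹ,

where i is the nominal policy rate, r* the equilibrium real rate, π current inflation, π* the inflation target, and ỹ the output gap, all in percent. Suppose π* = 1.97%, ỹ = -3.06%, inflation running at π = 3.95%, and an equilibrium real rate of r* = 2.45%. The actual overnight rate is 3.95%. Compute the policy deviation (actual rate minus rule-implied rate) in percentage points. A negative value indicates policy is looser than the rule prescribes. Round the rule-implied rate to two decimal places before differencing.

i = 2.45 + 1.97 + 1.5 × (3.95 − 1.97) + 0.5 × (-3.06)
   = 2.45 + 1.97 + 2.97 − 1.53 = 5.86
Deviation = 3.95 − 5.86 = -1.91 pp.

-1.91 pp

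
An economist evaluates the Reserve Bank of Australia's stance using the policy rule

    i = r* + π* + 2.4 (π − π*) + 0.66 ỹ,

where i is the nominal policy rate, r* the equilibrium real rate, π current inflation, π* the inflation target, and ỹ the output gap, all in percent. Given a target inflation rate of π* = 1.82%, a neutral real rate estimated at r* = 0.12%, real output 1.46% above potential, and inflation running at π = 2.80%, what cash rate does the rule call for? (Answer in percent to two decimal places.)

5.26%

Output 1.46% above potential → ỹ = 1.46.
i = 0.12 + 1.82 + 2.4 × (2.80 − 1.82) + 0.66 × 1.46
   = 0.12 + 1.82 + 2.352 + 0.9636 = 5.26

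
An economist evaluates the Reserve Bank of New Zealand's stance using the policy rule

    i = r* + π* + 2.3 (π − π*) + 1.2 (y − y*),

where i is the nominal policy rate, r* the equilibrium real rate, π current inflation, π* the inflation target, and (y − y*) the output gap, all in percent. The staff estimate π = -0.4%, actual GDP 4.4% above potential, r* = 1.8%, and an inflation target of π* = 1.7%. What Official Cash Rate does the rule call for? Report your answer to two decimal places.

Output 4.4% above potential → (y − y*) = 4.4.
i = 1.8 + 1.7 + 2.3 × (-0.4 − 1.7) + 1.2 × 4.4
   = 1.8 + 1.7 − 4.83 + 5.28 = 3.95

3.95%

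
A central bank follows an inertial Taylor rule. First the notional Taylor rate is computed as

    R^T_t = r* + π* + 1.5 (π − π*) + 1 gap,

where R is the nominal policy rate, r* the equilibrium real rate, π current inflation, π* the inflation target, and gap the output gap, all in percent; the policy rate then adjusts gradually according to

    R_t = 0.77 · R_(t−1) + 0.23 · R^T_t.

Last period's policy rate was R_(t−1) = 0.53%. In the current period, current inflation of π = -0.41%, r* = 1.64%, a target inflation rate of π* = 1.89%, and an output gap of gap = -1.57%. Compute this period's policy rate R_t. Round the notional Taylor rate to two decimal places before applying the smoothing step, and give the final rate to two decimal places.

R^T_t = 1.64 + 1.89 + 1.5 × (-0.41 − 1.89) + 1 × (-1.57)
   = 1.64 + 1.89 − 3.45 − 1.57 = -1.49
R_t = 0.77 × 0.53 + 0.23 × (-1.49) = 0.4081 − 0.3427 = 0.07

0.07%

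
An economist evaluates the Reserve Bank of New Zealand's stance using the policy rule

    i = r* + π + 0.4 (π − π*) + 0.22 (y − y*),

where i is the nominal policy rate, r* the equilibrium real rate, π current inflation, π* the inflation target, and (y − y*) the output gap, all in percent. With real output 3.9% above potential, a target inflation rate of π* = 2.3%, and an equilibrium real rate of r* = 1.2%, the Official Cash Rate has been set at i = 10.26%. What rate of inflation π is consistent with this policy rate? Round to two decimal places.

6.52%

Output 3.9% above potential → (y − y*) = 3.9.
Collecting π: i = r* + (1 + 0.4) π − 0.4 π* + 0.22 (y − y*)
1.4 π = 10.26 − 1.2 + 0.4 × 2.3 − 0.22 × 3.9 = 9.122
π = 9.122 / 1.4 = 6.52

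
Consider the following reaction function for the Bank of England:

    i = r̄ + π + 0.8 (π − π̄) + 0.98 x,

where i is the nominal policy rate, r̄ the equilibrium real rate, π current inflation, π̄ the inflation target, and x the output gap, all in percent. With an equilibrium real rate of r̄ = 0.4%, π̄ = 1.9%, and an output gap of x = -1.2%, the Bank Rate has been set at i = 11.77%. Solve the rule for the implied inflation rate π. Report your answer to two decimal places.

7.81%

Collecting π: i = r̄ + (1 + 0.8) π − 0.8 π̄ + 0.98 x
1.8 π = 11.77 − 0.4 + 0.8 × 1.9 − 0.98 × (-1.2) = 14.066
π = 14.066 / 1.8 = 7.81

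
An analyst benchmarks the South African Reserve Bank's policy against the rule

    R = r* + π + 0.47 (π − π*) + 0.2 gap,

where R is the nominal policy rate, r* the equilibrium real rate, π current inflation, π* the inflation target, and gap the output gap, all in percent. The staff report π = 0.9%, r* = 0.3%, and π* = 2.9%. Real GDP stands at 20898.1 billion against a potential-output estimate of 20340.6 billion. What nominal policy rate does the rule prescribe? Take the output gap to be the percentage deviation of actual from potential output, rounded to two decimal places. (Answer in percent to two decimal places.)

Output gap = 100 × (20898.1 − 20340.6) / 20340.6 = 2.74%.
R = 0.30 + 0.90 + 0.47 × (0.90 − 2.90) + 0.2 × 2.74
   = 0.30 + 0.9 − 0.94 + 0.548 = 0.81

0.81%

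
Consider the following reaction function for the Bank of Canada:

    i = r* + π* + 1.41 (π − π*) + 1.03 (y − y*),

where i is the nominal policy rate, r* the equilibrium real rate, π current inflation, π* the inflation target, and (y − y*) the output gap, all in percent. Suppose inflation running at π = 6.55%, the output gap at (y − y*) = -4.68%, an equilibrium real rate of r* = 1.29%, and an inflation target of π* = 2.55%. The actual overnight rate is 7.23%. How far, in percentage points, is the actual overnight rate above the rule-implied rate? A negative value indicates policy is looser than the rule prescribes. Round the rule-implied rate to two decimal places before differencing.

i = 1.29 + 2.55 + 1.41 × (6.55 − 2.55) + 1.03 × (-4.68)
   = 1.29 + 2.55 + 5.64 − 4.8204 = 4.66
Deviation = 7.23 − 4.66 = 2.57 pp.

2.57 pp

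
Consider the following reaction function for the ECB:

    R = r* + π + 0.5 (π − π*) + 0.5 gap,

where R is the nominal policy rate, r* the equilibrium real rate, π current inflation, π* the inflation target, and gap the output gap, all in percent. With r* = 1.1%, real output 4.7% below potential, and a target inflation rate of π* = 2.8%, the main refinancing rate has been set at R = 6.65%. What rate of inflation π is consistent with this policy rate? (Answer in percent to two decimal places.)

Output 4.7% below potential → gap = -4.7.
Collecting π: R = r* + (1 + 0.5) π − 0.5 π* + 0.5 gap
1.5 π = 6.65 − 1.1 + 0.5 × 2.8 − 0.5 × (-4.7) = 9.3
π = 9.3 / 1.5 = 6.20

6.20%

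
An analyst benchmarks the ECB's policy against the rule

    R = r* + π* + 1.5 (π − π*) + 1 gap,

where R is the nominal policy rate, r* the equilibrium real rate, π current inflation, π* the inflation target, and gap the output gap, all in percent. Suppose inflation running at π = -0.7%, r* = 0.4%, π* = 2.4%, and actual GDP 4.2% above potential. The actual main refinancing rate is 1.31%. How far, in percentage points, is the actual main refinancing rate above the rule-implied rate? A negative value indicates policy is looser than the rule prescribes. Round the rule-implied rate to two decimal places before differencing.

Output 4.2% above potential → gap = 4.2.
R = 0.4 + 2.4 + 1.5 × (-0.7 − 2.4) + 1 × 4.2
   = 0.4 + 2.4 − 4.65 + 4.2 = 2.35
Deviation = 1.31 − 2.35 = -1.04 pp.

-1.04 pp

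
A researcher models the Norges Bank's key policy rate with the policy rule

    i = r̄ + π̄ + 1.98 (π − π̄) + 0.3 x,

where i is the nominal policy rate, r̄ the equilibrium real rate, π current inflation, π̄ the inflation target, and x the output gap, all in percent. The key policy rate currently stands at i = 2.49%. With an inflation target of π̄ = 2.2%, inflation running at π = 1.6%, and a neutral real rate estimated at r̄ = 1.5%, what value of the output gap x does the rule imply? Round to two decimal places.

0.3 x = 2.49 − 1.5 − 2.2 − 1.98 × (1.6 − 2.2) = -0.022
x = -0.022 / 0.3 = -0.07

-0.07%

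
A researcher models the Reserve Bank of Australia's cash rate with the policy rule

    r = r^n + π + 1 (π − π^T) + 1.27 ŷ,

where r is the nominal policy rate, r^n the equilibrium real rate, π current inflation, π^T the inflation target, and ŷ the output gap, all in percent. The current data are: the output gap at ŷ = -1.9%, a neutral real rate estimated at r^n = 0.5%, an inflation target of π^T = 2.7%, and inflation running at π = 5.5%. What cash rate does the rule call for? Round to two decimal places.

6.39%

r = 0.5 + 5.5 + 1 × (5.5 − 2.7) + 1.27 × (-1.9)
   = 0.5 + 5.5 + 2.8 − 2.413 = 6.39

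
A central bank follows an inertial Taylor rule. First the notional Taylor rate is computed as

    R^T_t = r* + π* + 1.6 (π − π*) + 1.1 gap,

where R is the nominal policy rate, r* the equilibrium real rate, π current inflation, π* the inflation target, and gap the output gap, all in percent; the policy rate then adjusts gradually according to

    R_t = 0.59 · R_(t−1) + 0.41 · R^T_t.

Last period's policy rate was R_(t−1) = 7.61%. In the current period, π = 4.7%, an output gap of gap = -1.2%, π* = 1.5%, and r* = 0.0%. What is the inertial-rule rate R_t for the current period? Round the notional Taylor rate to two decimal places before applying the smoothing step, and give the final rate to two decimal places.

6.66%

R^T_t = 0.0 + 1.5 + 1.6 × (4.7 − 1.5) + 1.1 × (-1.2)
   = 0.0 + 1.5 + 5.12 − 1.32 = 5.30
R_t = 0.59 × 7.61 + 0.41 × 5.30 = 4.4899 + 2.173 = 6.66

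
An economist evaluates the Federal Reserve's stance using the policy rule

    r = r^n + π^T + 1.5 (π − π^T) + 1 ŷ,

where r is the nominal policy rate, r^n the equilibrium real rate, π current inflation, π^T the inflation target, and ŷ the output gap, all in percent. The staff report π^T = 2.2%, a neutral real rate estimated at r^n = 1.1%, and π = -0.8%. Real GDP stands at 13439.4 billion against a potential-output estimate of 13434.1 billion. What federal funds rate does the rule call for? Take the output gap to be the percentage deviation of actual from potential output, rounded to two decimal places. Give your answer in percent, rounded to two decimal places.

-1.16%

Output gap = 100 × (13439.4 − 13434.1) / 13434.1 = 0.04%.
r = 1.10 + 2.20 + 1.5 × (-0.80 − 2.20) + 1 × 0.04
   = 1.10 + 2.2 − 4.5 + 0.04 = -1.16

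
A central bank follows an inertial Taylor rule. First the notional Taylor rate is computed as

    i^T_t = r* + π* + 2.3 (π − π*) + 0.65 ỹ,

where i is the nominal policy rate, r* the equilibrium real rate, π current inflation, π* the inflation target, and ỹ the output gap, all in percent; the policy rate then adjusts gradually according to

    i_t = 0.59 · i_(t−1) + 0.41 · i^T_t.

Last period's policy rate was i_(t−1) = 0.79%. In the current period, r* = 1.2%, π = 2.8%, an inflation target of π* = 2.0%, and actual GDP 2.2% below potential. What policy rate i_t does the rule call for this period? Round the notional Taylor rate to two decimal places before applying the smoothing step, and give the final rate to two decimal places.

1.95%

Output 2.2% below potential → ỹ = -2.2.
i^T_t = 1.2 + 2.0 + 2.3 × (2.8 − 2.0) + 0.65 × (-2.2)
   = 1.2 + 2 + 1.84 − 1.43 = 3.61
i_t = 0.59 × 0.79 + 0.41 × 3.61 = 0.4661 + 1.4801 = 1.95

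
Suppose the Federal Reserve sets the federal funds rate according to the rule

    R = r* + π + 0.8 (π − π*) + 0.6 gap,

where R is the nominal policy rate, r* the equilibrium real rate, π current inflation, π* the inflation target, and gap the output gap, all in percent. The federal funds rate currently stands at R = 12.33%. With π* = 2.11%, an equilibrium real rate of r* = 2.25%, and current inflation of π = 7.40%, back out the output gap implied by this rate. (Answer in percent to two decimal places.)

-2.59%

0.6 gap = 12.33 − 2.25 − 7.40 − 0.8 × (7.40 − 2.11) = -1.552
gap = -1.552 / 0.6 = -2.59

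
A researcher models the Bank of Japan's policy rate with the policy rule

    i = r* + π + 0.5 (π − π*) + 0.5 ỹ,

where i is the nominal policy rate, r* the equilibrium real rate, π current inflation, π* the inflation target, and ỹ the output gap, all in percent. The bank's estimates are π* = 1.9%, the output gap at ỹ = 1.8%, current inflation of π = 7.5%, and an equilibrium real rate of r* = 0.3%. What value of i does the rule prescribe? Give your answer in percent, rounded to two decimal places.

11.50%

i = 0.3 + 7.5 + 0.5 × (7.5 − 1.9) + 0.5 × 1.8
   = 0.3 + 7.5 + 2.8 + 0.9 = 11.50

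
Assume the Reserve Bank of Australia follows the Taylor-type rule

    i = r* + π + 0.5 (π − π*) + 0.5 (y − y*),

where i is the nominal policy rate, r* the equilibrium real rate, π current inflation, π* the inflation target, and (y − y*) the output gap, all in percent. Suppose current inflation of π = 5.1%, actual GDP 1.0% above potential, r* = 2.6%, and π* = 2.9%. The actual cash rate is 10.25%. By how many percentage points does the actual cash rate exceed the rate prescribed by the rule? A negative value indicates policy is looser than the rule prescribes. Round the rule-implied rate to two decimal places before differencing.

Output 1.0% above potential → (y − y*) = 1.0.
i = 2.6 + 5.1 + 0.5 × (5.1 − 2.9) + 0.5 × 1.0
   = 2.6 + 5.1 + 1.1 + 0.5 = 9.30
Deviation = 10.25 − 9.30 = 0.95 pp.

0.95 pp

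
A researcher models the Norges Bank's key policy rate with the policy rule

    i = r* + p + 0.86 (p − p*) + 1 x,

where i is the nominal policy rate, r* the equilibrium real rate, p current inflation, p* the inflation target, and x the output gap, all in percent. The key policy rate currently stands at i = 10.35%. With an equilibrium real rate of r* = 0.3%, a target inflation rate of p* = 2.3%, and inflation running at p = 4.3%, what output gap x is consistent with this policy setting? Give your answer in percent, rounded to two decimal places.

4.03%

1 x = 10.35 − 0.3 − 4.3 − 0.86 × (4.3 − 2.3) = 4.03
x = 4.03 / 1 = 4.03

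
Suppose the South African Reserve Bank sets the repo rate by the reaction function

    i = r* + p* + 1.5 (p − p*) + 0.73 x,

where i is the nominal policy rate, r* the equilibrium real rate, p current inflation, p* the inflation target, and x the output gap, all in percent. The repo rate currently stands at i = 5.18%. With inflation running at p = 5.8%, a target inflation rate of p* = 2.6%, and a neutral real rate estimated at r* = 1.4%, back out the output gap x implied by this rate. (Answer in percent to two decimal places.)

-4.96%

0.73 x = 5.18 − 1.4 − 2.6 − 1.5 × (5.8 − 2.6) = -3.62
x = -3.62 / 0.73 = -4.96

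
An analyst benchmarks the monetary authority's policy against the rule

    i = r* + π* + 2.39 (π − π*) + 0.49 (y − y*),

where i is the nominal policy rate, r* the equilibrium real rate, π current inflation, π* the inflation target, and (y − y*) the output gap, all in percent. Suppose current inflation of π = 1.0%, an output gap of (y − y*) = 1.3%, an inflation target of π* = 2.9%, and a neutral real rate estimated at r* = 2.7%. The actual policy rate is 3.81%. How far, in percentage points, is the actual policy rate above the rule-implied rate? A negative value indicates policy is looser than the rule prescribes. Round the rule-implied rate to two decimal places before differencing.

2.11 pp

i = 2.7 + 2.9 + 2.39 × (1.0 − 2.9) + 0.49 × 1.3
   = 2.7 + 2.9 − 4.541 + 0.637 = 1.70
Deviation = 3.81 − 1.70 = 2.11 pp.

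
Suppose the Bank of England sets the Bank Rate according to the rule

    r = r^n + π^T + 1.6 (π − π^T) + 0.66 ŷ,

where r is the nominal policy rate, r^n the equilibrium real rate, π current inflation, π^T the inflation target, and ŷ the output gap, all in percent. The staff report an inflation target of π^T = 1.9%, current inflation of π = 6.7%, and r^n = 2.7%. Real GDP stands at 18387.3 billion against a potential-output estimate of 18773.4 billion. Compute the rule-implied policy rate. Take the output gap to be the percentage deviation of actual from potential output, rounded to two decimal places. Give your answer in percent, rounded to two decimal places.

Output gap = 100 × (18387.3 − 18773.4) / 18773.4 = -2.06%.
r = 2.70 + 1.90 + 1.6 × (6.70 − 1.90) + 0.66 × (-2.06)
   = 2.70 + 1.9 + 7.68 − 1.3596 = 10.92

10.92%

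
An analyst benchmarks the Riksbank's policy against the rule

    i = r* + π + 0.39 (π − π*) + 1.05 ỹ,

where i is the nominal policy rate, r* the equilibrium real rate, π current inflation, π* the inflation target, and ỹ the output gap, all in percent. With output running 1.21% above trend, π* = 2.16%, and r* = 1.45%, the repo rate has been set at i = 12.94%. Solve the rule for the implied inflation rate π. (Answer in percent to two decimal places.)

Output 1.21% above potential → ỹ = 1.21.
Collecting π: i = r* + (1 + 0.39) π − 0.39 π* + 1.05 ỹ
1.39 π = 12.94 − 1.45 + 0.39 × 2.16 − 1.05 × 1.21 = 11.0619
π = 11.0619 / 1.39 = 7.96

7.96%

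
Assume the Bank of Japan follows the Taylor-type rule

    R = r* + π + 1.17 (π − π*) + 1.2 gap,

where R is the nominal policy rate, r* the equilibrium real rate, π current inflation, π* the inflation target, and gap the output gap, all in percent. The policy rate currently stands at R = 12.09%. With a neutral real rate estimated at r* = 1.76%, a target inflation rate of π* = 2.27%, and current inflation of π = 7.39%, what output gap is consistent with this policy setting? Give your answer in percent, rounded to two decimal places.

1.2 gap = 12.09 − 1.76 − 7.39 − 1.17 × (7.39 − 2.27) = -3.0504
gap = -3.0504 / 1.2 = -2.54

-2.54%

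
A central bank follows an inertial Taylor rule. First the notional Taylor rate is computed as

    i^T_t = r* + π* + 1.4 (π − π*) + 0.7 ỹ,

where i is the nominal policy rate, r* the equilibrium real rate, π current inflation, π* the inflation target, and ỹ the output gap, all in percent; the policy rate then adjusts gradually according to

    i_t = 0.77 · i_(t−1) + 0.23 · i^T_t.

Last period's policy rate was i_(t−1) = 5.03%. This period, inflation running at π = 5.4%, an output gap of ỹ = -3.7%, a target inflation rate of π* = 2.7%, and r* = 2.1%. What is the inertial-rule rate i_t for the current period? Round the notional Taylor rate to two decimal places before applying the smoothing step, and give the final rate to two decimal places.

5.25%

i^T_t = 2.1 + 2.7 + 1.4 × (5.4 − 2.7) + 0.7 × (-3.7)
   = 2.1 + 2.7 + 3.78 − 2.59 = 5.99
i_t = 0.77 × 5.03 + 0.23 × 5.99 = 3.8731 + 1.3777 = 5.25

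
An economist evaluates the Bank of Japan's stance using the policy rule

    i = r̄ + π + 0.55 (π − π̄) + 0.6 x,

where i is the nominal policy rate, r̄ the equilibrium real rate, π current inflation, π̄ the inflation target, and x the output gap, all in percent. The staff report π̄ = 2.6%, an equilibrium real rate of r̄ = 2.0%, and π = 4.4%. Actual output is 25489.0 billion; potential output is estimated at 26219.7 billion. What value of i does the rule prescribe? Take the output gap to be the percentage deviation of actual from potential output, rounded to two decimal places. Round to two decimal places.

5.72%

Output gap = 100 × (25489.0 − 26219.7) / 26219.7 = -2.79%.
i = 2.00 + 4.40 + 0.55 × (4.40 − 2.60) + 0.6 × (-2.79)
   = 2.00 + 4.4 + 0.99 − 1.674 = 5.72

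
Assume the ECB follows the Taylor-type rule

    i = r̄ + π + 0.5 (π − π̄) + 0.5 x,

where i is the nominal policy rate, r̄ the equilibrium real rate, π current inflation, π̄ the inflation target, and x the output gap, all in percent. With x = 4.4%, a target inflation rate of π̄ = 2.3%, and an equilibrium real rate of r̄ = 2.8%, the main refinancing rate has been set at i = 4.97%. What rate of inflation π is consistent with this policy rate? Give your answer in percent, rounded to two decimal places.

0.75%

Collecting π: i = r̄ + (1 + 0.5) π − 0.5 π̄ + 0.5 x
1.5 π = 4.97 − 2.8 + 0.5 × 2.3 − 0.5 × 4.4 = 1.12
π = 1.12 / 1.5 = 0.75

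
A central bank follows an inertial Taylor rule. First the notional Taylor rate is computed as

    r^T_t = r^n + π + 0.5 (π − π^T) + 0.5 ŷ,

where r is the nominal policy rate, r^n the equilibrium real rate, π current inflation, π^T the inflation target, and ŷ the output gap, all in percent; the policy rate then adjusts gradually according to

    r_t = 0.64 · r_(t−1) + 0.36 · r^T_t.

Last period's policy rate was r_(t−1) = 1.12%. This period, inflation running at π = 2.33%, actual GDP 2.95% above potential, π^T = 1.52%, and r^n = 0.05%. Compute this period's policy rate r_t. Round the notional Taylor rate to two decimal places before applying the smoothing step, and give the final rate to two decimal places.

2.25%

Output 2.95% above potential → ŷ = 2.95.
r^T_t = 0.05 + 2.33 + 0.5 × (2.33 − 1.52) + 0.5 × 2.95
   = 0.05 + 2.33 + 0.405 + 1.475 = 4.26
r_t = 0.64 × 1.12 + 0.36 × 4.26 = 0.7168 + 1.5336 = 2.25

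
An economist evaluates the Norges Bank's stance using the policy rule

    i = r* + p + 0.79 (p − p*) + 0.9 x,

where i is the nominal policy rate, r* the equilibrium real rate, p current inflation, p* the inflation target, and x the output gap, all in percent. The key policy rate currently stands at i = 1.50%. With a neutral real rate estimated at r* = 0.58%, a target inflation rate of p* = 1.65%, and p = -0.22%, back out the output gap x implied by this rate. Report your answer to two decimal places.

2.91%

0.9 x = 1.50 − 0.58 − (-0.22) − 0.79 × ((-0.22) − 1.65) = 2.6173
x = 2.6173 / 0.9 = 2.91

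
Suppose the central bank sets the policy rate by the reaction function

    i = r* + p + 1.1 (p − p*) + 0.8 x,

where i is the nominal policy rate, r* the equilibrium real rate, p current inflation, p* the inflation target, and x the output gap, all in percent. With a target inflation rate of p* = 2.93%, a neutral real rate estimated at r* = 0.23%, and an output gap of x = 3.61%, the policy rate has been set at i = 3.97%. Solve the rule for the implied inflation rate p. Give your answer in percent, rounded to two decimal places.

Collecting p: i = r* + (1 + 1.1) p − 1.1 p* + 0.8 x
2.1 p = 3.97 − 0.23 + 1.1 × 2.93 − 0.8 × 3.61 = 4.075
p = 4.075 / 2.1 = 1.94

1.94%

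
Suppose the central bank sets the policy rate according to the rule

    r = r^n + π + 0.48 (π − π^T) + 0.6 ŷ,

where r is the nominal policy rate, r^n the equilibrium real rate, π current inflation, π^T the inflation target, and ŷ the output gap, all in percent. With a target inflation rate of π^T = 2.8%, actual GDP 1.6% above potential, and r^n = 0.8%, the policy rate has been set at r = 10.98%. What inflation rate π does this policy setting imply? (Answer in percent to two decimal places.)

7.14%

Output 1.6% above potential → ŷ = 1.6.
Collecting π: r = r^n + (1 + 0.48) π − 0.48 π^T + 0.6 ŷ
1.48 π = 10.98 − 0.8 + 0.48 × 2.8 − 0.6 × 1.6 = 10.564
π = 10.564 / 1.48 = 7.14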